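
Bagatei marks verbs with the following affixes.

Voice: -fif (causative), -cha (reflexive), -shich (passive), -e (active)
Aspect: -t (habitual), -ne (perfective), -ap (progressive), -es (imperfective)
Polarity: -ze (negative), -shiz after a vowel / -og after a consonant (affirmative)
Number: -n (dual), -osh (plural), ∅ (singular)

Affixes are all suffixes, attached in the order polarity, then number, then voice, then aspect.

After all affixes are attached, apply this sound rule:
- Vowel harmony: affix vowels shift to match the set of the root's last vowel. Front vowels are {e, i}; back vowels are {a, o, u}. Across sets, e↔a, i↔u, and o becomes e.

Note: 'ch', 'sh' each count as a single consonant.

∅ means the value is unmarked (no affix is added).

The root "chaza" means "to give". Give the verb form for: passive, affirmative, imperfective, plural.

Attach polarity affirmative -shiz (after vowel 'a') → chazashiz.
Attach number plural -osh → chazashizosh.
Attach voice passive -shich → chazashizoshshich.
Attach aspect imperfective -es → chazashizoshshiches.
Apply vowel harmony: chazashizoshshiches → chazashuzoshshuchas.

chazashuzoshshuchas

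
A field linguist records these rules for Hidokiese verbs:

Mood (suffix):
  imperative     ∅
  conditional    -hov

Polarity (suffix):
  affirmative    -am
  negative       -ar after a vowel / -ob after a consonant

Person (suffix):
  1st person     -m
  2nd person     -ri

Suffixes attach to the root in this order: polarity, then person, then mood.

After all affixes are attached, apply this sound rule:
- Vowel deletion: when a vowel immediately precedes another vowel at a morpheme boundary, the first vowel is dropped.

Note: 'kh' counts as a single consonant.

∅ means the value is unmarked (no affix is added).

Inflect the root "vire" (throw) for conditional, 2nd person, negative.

Attach polarity negative -ar (after vowel 'e') → virear.
Attach person 2nd person -ri → virearri.
Attach mood conditional -hov → virearrihov.
Apply vowel deletion: virearrihov → virarrihov.

virarrihov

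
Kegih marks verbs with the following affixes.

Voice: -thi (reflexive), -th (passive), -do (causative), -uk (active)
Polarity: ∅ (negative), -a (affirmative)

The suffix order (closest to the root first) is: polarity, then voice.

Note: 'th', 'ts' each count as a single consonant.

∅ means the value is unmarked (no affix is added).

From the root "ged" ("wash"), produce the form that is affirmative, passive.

Attach polarity affirmative -a → geda.
Attach voice passive -th → gedath.

gedath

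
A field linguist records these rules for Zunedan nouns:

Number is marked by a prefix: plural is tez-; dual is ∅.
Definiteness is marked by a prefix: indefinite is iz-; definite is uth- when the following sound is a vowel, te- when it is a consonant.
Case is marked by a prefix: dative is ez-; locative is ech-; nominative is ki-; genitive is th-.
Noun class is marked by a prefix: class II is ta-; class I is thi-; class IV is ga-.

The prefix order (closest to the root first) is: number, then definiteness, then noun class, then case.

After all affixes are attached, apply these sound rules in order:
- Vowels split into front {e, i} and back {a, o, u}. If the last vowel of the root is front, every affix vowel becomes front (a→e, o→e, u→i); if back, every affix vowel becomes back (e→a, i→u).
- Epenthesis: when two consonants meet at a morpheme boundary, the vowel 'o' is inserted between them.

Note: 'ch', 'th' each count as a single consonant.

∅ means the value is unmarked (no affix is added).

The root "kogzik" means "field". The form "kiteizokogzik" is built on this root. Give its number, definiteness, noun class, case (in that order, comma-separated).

dual, indefinite, class II, nominative

Segment: ki-ta-iz-kogzik.
number: ∅ → dual.
definiteness: iz- → indefinite.
noun class: ta- → class II.
case: ki- → nominative.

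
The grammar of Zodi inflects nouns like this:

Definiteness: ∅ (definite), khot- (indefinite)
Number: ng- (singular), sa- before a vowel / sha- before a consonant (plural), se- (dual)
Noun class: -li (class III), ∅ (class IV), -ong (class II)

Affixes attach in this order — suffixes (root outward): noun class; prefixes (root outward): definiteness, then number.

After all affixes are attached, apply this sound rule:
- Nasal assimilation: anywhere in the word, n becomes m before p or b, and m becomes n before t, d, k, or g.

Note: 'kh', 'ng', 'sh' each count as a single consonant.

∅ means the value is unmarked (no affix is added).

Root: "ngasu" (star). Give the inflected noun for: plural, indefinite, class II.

shakhotngasuong

Attach definiteness indefinite khot- → khotngasu.
Attach noun class class II -ong → khotngasuong.
Attach number plural sha- (before consonant 'kh') → shakhotngasuong.
Nasal assimilation: no change.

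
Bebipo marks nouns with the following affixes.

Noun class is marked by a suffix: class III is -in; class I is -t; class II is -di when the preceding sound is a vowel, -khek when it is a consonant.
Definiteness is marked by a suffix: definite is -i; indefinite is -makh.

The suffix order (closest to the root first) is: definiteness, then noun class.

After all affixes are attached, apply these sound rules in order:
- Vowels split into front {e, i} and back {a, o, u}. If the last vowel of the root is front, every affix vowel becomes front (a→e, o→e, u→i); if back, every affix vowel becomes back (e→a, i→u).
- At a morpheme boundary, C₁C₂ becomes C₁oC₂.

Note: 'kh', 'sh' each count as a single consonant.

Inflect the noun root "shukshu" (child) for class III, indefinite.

shukshumakhun

Attach definiteness indefinite -makh → shukshumakh.
Attach noun class class III -in → shukshumakhin.
Apply vowel harmony: shukshumakhin → shukshumakhun.
Epenthesis: no change.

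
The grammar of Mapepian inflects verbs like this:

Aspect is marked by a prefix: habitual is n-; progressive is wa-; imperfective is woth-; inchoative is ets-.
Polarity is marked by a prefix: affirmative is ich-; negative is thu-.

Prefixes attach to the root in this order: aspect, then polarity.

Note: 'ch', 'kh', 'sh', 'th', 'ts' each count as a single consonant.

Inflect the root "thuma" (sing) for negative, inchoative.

thuetsthuma

Attach aspect inchoative ets- → etsthuma.
Attach polarity negative thu- → thuetsthuma.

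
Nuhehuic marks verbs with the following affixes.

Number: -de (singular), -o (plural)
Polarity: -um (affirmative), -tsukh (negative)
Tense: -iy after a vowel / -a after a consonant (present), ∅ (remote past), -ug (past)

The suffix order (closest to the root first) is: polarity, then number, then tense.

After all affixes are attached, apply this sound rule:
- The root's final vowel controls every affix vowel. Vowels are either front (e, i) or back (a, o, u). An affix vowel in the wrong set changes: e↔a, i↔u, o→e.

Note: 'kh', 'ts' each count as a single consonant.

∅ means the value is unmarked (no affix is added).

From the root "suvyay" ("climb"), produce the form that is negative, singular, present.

Attach polarity negative -tsukh → suvyaytsukh.
Attach number singular -de → suvyaytsukhde.
Attach tense present -iy (after vowel 'e') → suvyaytsukhdeiy.
Apply vowel harmony: suvyaytsukhdeiy → suvyaytsukhdauy.

suvyaytsukhdauy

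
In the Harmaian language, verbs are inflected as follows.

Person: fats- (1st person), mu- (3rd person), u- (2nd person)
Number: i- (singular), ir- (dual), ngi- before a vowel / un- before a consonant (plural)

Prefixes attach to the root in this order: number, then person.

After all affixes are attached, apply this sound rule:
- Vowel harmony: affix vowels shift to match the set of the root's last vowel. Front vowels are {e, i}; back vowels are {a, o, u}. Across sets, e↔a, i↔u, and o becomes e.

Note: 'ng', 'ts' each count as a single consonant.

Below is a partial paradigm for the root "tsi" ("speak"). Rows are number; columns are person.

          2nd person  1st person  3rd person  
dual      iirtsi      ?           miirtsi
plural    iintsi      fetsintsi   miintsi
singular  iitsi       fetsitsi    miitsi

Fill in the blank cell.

Attach number dual ir- → irtsi.
Attach person 1st person fats- → fatsirtsi.
Apply vowel harmony: fatsirtsi → fetsirtsi.

fetsirtsi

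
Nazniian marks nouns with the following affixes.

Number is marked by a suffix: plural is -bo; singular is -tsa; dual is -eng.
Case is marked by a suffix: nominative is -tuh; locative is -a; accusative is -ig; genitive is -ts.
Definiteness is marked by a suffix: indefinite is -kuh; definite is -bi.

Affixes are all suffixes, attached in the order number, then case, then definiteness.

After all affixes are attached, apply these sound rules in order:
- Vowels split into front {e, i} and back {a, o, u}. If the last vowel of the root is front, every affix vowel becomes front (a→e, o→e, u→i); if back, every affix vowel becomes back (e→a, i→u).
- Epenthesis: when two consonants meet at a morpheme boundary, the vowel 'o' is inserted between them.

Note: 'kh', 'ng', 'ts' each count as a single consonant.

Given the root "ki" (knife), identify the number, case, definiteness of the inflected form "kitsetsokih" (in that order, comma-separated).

singular, genitive, indefinite

Segment: ki-tsa-ts-kuh.
number: -tsa → singular.
case: -ts → genitive.
definiteness: -kuh → indefinite.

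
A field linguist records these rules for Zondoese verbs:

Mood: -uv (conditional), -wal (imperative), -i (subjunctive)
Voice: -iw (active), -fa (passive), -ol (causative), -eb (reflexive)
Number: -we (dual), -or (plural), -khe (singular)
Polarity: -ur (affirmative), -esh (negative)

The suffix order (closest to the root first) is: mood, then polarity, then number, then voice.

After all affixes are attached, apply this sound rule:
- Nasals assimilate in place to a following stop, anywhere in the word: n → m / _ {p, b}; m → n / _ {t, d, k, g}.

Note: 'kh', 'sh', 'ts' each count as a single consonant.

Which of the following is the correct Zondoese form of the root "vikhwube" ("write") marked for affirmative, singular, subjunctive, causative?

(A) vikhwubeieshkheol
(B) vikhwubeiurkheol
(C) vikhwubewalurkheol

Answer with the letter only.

Attach mood subjunctive -i → vikhwubei.
Attach polarity affirmative -ur → vikhwubeiur.
Attach number singular -khe → vikhwubeiurkhe.
Attach voice causative -ol → vikhwubeiurkheol.
Nasal assimilation: no change.
So the correct form is vikhwubeiurkheol, option (B).
(A) vikhwubeieshkheol is wrong: it uses negative instead of affirmative for polarity.
(C) vikhwubewalurkheol is wrong: it uses imperative instead of subjunctive for mood.

B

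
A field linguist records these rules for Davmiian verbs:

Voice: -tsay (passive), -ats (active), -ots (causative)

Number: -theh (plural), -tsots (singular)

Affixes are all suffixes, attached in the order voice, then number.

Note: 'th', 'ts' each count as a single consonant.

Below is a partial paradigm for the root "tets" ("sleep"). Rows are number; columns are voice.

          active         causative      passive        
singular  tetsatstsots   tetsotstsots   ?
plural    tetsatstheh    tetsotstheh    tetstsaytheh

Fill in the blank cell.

Attach voice passive -tsay → tetstsay.
Attach number singular -tsots → tetstsaytsots.

tetstsaytsots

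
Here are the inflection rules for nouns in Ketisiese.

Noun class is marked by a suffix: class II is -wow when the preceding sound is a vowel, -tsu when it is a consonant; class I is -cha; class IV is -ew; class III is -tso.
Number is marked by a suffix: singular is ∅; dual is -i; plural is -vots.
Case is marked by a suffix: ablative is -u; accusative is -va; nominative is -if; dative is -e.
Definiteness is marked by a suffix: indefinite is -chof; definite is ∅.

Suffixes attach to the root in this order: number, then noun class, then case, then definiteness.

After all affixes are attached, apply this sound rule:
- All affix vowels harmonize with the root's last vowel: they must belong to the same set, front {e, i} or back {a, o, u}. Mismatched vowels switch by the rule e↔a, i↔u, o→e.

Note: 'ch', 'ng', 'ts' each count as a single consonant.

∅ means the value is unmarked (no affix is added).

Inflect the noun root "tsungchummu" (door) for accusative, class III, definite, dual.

tsungchummuutsova

Attach number dual -i → tsungchummui.
Attach noun class class III -tso → tsungchummuitso.
Attach case accusative -va → tsungchummuitsova.
definiteness = definite: zero marking, form stays tsungchummuitsova.
Apply vowel harmony: tsungchummuitsova → tsungchummuutsova.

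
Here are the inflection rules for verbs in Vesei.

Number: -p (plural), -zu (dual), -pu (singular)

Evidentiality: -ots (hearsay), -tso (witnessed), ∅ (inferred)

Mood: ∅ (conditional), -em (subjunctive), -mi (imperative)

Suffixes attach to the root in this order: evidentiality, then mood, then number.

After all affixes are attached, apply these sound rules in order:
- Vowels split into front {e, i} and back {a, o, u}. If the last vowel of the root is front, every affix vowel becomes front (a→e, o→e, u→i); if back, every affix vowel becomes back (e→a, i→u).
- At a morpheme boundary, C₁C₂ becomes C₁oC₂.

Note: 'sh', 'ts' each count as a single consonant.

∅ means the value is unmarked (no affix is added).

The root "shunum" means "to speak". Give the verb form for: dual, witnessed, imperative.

Attach evidentiality witnessed -tso → shunumtso.
Attach mood imperative -mi → shunumtsomi.
Attach number dual -zu → shunumtsomizu.
Apply vowel harmony: shunumtsomizu → shunumtsomuzu.
Apply epenthesis: shunumtsomuzu → shunumotsomuzu.

shunumotsomuzu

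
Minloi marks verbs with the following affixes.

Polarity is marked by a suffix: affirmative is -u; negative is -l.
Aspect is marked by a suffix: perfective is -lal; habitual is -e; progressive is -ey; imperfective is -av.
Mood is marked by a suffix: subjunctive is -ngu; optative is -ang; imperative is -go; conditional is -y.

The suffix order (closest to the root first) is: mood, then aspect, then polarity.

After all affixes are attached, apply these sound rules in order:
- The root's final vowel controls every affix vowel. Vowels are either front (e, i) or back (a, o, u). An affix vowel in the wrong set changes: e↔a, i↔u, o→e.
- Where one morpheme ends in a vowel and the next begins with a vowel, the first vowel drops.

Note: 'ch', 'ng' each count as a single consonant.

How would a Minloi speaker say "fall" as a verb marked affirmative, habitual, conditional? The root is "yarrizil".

yarrizilyi

Attach mood conditional -y → yarrizily.
Attach aspect habitual -e → yarrizilye.
Attach polarity affirmative -u → yarrizilyeu.
Apply vowel harmony: yarrizilyeu → yarrizilyei.
Apply vowel deletion: yarrizilyei → yarrizilyi.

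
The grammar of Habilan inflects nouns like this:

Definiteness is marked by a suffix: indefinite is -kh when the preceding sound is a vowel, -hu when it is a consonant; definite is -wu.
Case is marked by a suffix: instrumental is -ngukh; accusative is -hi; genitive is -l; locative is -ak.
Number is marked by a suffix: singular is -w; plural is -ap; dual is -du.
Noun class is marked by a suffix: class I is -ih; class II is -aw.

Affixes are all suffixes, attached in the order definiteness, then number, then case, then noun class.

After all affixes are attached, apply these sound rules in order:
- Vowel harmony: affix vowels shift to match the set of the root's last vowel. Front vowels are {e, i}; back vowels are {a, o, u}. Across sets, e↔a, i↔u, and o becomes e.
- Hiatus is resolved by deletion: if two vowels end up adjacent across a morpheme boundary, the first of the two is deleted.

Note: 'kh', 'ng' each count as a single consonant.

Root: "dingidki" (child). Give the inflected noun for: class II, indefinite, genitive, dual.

dingidkikhdilew

Attach definiteness indefinite -kh (after vowel 'i') → dingidkikh.
Attach number dual -du → dingidkikhdu.
Attach case genitive -l → dingidkikhdul.
Attach noun class class II -aw → dingidkikhdulaw.
Apply vowel harmony: dingidkikhdulaw → dingidkikhdilew.
Vowel deletion: no change.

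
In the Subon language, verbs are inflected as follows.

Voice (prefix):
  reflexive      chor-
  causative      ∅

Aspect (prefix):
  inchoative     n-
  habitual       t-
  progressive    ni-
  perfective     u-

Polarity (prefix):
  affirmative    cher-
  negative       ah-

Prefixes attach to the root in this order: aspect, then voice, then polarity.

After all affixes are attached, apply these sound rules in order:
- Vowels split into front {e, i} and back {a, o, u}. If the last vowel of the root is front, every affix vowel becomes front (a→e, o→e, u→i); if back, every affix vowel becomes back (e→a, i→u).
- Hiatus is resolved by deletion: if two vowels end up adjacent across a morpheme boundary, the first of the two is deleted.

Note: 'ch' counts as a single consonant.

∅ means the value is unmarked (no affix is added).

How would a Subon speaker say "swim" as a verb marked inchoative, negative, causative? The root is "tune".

Attach aspect inchoative n- → ntune.
voice = causative: zero marking, form stays ntune.
Attach polarity negative ah- → ahntune.
Apply vowel harmony: ahntune → ehntune.
Vowel deletion: no change.

ehntune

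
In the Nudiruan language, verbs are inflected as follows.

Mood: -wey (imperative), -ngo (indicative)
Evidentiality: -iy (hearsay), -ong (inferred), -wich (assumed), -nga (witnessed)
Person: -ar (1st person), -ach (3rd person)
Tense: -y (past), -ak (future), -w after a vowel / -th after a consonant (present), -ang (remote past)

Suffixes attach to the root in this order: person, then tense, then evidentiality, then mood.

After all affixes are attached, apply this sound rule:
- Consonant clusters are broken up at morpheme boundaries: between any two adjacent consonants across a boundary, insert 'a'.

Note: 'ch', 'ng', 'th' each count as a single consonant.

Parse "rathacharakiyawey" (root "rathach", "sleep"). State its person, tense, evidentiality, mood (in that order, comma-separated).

Segment: rathach-ar-ak-iy-wey.
person: -ar → 1st person.
tense: -ak → future.
evidentiality: -iy → hearsay.
mood: -wey → imperative.

1st person, future, hearsay, imperative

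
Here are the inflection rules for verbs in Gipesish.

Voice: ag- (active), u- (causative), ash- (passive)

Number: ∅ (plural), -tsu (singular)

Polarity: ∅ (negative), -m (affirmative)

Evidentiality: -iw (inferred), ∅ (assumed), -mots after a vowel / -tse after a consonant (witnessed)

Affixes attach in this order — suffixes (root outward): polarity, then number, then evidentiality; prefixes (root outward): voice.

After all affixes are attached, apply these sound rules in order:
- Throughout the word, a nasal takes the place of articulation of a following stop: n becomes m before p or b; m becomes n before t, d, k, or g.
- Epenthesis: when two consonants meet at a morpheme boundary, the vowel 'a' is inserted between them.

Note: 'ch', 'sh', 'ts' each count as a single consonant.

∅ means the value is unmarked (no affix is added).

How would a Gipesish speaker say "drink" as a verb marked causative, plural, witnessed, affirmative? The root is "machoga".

Attach polarity affirmative -m → machogam.
number = plural: zero marking, form stays machogam.
Attach voice causative u- → umachogam.
Attach evidentiality witnessed -tse (after consonant 'm') → umachogamtse.
Nasal assimilation: no change.
Apply epenthesis: umachogamtse → umachogamatse.

umachogamatse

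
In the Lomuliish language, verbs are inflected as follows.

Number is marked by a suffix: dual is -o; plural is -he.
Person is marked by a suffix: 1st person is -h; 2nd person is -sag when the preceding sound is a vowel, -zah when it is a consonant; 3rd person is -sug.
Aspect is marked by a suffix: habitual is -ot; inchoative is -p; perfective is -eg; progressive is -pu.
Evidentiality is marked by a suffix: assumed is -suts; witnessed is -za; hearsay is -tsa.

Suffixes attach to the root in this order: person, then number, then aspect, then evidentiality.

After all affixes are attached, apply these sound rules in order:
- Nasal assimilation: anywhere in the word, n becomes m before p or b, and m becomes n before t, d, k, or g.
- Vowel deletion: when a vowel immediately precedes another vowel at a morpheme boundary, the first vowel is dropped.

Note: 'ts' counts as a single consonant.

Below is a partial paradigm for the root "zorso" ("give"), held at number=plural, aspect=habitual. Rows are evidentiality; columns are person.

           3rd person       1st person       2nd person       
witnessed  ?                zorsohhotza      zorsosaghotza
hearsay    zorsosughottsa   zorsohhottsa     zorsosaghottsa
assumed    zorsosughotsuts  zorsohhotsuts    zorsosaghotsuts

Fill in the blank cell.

zorsosughotza

Attach person 3rd person -sug → zorsosug.
Attach number plural -he → zorsosughe.
Attach aspect habitual -ot → zorsosugheot.
Attach evidentiality witnessed -za → zorsosugheotza.
Nasal assimilation: no change.
Apply vowel deletion: zorsosugheotza → zorsosughotza.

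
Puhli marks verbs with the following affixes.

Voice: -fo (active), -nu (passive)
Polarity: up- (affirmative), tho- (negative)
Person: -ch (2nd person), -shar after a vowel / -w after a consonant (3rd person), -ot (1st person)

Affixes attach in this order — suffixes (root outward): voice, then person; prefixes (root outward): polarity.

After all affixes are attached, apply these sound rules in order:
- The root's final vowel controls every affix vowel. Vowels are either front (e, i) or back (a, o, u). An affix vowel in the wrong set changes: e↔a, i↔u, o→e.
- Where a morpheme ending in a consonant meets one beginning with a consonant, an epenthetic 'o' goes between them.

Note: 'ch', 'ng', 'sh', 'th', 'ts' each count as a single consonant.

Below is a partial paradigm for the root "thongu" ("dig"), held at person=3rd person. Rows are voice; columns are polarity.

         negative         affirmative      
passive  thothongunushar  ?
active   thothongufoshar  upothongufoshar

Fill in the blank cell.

Attach polarity affirmative up- → upthongu.
Attach voice passive -nu → upthongunu.
Attach person 3rd person -shar (after vowel 'u') → upthongunushar.
Vowel harmony: no change.
Apply epenthesis: upthongunushar → upothongunushar.

upothongunushar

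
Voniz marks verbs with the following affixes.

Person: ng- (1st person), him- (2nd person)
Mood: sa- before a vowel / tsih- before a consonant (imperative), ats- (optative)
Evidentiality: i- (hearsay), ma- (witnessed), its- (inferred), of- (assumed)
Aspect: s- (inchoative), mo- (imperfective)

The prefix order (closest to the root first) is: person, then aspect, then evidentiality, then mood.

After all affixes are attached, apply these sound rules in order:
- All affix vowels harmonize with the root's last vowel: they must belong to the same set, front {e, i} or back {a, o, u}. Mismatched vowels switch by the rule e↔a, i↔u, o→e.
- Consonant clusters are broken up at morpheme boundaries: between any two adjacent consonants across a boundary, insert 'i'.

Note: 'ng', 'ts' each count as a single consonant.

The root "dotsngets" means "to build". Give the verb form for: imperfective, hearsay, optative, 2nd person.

Attach person 2nd person him- → himdotsngets.
Attach aspect imperfective mo- → mohimdotsngets.
Attach evidentiality hearsay i- → imohimdotsngets.
Attach mood optative ats- → atsimohimdotsngets.
Apply vowel harmony: atsimohimdotsngets → etsimehimdotsngets.
Apply epenthesis: etsimehimdotsngets → etsimehimidotsngets.

etsimehimidotsngets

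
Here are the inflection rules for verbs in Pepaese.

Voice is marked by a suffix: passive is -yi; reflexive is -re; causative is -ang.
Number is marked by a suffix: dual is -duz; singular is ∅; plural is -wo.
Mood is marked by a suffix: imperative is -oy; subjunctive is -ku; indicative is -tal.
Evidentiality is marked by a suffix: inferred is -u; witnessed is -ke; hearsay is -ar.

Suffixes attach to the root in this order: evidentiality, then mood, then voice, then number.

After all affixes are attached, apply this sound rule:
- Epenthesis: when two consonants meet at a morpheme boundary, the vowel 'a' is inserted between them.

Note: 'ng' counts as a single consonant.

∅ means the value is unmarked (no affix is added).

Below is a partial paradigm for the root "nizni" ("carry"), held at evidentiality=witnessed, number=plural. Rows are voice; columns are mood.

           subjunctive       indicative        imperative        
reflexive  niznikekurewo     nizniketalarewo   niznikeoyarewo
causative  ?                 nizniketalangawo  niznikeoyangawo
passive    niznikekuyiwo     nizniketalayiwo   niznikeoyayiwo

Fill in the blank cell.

niznikekuangawo

Attach evidentiality witnessed -ke → niznike.
Attach mood subjunctive -ku → niznikeku.
Attach voice causative -ang → niznikekuang.
Attach number plural -wo → niznikekuangwo.
Apply epenthesis: niznikekuangwo → niznikekuangawo.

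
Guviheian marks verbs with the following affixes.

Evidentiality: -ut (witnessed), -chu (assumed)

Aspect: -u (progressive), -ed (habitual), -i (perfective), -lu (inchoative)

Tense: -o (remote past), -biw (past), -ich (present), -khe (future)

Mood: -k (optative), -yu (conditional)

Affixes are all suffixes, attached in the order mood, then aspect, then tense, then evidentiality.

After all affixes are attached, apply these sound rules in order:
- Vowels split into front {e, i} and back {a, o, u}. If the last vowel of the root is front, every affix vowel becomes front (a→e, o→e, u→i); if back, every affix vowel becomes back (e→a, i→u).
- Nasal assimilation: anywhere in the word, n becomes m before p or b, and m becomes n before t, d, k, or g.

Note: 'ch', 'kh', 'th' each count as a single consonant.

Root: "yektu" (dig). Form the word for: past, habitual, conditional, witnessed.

Attach mood conditional -yu → yektuyu.
Attach aspect habitual -ed → yektuyued.
Attach tense past -biw → yektuyuedbiw.
Attach evidentiality witnessed -ut → yektuyuedbiwut.
Apply vowel harmony: yektuyuedbiwut → yektuyuadbuwut.
Nasal assimilation: no change.

yektuyuadbuwut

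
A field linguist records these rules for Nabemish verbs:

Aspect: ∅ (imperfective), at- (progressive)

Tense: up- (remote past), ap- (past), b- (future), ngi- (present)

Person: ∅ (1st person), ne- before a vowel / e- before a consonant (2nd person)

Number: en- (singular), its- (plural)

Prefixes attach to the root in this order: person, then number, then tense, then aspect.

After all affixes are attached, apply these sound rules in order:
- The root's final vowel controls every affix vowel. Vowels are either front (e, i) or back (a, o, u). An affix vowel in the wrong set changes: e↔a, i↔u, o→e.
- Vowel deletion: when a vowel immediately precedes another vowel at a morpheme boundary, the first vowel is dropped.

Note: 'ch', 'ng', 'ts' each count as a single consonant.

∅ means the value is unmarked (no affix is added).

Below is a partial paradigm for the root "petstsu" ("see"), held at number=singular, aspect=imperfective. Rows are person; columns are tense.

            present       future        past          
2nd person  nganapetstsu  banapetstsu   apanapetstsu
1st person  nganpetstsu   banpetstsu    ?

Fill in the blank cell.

person = 1st person: zero marking, form stays petstsu.
Attach number singular en- → enpetstsu.
Attach tense past ap- → apenpetstsu.
aspect = imperfective: zero marking, form stays apenpetstsu.
Apply vowel harmony: apenpetstsu → apanpetstsu.
Vowel deletion: no change.

apanpetstsu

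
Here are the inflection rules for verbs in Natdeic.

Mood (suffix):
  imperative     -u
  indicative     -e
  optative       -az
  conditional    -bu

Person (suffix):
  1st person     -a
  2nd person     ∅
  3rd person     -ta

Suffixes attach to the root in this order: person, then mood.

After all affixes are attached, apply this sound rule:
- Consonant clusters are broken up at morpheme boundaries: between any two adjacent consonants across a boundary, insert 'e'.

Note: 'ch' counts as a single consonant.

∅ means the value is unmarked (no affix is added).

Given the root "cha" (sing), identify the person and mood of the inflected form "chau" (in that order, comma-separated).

2nd person, imperative

Segment: cha-u.
person: ∅ → 2nd person.
mood: -u → imperative.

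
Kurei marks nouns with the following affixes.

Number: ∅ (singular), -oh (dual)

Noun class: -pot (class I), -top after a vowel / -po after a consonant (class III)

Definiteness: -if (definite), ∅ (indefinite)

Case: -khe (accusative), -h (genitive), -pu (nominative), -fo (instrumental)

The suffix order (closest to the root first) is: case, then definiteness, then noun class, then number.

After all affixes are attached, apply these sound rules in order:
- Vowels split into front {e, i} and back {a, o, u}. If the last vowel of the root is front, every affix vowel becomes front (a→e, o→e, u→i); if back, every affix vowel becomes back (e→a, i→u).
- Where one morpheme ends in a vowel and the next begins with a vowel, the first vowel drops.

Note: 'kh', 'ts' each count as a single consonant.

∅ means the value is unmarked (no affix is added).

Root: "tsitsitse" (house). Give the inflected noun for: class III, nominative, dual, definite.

tsitsitsepifpeh

Attach case nominative -pu → tsitsitsepu.
Attach definiteness definite -if → tsitsitsepuif.
Attach noun class class III -po (after consonant 'f') → tsitsitsepuifpo.
Attach number dual -oh → tsitsitsepuifpooh.
Apply vowel harmony: tsitsitsepuifpooh → tsitsitsepiifpeeh.
Apply vowel deletion: tsitsitsepiifpeeh → tsitsitsepifpeh.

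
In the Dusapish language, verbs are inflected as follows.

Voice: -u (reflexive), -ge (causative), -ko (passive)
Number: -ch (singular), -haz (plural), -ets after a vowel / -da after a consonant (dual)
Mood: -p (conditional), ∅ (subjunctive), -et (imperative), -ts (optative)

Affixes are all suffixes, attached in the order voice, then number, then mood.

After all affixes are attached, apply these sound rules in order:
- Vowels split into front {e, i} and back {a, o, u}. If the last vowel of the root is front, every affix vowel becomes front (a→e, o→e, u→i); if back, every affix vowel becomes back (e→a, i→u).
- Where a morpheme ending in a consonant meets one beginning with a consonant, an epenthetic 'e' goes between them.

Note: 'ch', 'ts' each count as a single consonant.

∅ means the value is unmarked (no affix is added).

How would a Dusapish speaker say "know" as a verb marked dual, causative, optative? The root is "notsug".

notsugegaatsets

Attach voice causative -ge → notsugge.
Attach number dual -ets (after vowel 'e') → notsuggeets.
Attach mood optative -ts → notsuggeetsts.
Apply vowel harmony: notsuggeetsts → notsuggaatsts.
Apply epenthesis: notsuggaatsts → notsugegaatsets.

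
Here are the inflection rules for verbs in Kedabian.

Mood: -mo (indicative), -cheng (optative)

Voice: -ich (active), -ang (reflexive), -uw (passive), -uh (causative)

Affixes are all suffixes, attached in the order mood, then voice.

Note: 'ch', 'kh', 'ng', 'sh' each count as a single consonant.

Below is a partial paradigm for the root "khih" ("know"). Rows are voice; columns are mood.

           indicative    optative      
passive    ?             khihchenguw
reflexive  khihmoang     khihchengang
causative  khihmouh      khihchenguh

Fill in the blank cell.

khihmouw

Attach mood indicative -mo → khihmo.
Attach voice passive -uw → khihmouw.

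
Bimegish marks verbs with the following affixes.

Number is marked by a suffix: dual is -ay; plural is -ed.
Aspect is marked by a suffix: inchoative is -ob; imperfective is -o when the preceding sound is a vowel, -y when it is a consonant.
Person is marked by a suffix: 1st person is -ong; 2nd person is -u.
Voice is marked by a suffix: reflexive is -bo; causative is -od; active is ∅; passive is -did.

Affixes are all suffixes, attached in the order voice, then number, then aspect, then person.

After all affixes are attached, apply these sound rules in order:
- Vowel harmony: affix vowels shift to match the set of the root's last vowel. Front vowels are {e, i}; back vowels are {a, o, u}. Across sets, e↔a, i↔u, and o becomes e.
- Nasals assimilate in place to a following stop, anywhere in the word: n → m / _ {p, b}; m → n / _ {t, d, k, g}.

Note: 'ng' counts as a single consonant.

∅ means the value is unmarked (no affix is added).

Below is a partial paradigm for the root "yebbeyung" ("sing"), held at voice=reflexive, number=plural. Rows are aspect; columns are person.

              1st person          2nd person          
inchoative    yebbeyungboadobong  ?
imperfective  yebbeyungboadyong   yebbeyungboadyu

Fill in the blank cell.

yebbeyungboadobu

Attach voice reflexive -bo → yebbeyungbo.
Attach number plural -ed → yebbeyungboed.
Attach aspect inchoative -ob → yebbeyungboedob.
Attach person 2nd person -u → yebbeyungboedobu.
Apply vowel harmony: yebbeyungboedobu → yebbeyungboadobu.
Nasal assimilation: no change.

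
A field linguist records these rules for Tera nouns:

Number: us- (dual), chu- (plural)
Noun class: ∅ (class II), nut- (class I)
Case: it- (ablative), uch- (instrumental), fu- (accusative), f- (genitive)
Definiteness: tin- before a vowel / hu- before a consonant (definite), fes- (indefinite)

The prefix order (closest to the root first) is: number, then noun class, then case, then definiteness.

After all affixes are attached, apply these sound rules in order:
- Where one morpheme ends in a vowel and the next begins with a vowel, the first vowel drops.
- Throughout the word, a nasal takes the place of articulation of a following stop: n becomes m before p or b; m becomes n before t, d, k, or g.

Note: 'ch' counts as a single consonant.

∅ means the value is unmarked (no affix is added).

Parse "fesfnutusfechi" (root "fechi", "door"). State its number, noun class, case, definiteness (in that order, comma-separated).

dual, class I, genitive, indefinite

Segment: fes-f-nut-us-fechi.
number: us- → dual.
noun class: nut- → class I.
case: f- → genitive.
definiteness: fes- → indefinite.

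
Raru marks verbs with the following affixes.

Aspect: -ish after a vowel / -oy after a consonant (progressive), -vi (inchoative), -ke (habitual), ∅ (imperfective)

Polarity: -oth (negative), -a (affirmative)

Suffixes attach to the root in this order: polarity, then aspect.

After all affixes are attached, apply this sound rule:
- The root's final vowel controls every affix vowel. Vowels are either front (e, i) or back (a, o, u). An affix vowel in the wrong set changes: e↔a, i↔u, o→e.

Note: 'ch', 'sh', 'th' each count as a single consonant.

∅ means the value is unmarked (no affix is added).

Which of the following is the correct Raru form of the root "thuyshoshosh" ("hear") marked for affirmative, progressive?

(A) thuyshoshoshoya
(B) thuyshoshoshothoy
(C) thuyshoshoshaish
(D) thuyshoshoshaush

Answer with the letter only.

D

Attach polarity affirmative -a → thuyshoshosha.
Attach aspect progressive -ish (after vowel 'a') → thuyshoshoshaish.
Apply vowel harmony: thuyshoshoshaish → thuyshoshoshaush.
So the correct form is thuyshoshoshaush, option (D).
(C) thuyshoshoshaish is wrong: it fails to apply the sound rule(s).
(B) thuyshoshoshothoy is wrong: it uses negative instead of affirmative for polarity.
(A) thuyshoshoshoya is wrong: it has the affixes in the wrong order.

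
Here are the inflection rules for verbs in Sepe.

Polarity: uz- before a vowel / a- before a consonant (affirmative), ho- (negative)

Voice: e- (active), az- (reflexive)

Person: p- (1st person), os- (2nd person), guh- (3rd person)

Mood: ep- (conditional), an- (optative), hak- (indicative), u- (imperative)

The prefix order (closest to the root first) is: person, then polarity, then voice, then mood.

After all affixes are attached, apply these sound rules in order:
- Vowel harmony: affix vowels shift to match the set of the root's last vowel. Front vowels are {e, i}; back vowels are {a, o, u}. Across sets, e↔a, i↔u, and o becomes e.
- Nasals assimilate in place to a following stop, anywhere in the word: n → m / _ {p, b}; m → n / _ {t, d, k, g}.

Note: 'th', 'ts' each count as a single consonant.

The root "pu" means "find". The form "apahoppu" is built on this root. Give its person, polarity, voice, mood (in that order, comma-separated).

1st person, negative, active, conditional

Segment: ep-e-ho-p-pu.
person: p- → 1st person.
polarity: ho- → negative.
voice: e- → active.
mood: ep- → conditional.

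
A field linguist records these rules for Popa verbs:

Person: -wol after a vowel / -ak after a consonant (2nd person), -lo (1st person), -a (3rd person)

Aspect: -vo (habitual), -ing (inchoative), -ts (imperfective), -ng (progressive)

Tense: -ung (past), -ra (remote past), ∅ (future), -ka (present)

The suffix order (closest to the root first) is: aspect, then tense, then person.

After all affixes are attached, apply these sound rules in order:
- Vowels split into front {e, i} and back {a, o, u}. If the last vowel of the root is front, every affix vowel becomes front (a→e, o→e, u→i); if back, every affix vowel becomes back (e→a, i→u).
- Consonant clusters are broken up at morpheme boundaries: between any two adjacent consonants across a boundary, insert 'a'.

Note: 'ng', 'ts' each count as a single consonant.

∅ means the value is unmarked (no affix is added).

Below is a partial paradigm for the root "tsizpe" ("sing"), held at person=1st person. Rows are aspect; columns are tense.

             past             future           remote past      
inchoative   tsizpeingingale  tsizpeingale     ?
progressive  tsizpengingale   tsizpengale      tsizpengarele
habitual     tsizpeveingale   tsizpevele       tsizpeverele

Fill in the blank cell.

tsizpeingarele

Attach aspect inchoative -ing → tsizpeing.
Attach tense remote past -ra → tsizpeingra.
Attach person 1st person -lo → tsizpeingralo.
Apply vowel harmony: tsizpeingralo → tsizpeingrele.
Apply epenthesis: tsizpeingrele → tsizpeingarele.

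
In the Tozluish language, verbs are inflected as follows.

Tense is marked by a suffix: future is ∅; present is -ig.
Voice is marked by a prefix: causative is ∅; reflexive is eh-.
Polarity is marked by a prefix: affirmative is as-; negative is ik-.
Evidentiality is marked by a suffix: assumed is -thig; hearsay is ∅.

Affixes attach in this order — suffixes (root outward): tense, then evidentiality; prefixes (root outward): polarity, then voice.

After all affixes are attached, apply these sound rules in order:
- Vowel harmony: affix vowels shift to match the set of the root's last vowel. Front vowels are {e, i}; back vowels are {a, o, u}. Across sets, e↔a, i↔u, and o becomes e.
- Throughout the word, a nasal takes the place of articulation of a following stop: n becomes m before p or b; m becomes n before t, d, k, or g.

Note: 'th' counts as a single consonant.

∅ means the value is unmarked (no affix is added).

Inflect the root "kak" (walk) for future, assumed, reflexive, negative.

Attach polarity negative ik- → ikkak.
tense = future: zero marking, form stays ikkak.
Attach voice reflexive eh- → ehikkak.
Attach evidentiality assumed -thig → ehikkakthig.
Apply vowel harmony: ehikkakthig → ahukkakthug.
Nasal assimilation: no change.

ahukkakthug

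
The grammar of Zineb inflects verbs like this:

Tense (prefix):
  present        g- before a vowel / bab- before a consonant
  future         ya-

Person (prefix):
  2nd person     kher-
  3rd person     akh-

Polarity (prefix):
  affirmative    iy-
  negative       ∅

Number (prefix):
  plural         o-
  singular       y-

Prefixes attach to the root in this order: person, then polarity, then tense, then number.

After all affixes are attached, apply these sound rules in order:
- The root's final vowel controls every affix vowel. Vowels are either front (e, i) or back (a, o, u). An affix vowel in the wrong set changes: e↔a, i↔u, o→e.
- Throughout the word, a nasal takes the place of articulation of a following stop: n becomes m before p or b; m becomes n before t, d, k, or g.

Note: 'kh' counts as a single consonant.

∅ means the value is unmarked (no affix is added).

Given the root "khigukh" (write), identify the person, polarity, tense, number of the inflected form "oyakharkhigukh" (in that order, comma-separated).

Segment: o-ya-kher-khigukh.
person: kher- → 2nd person.
polarity: ∅ → negative.
tense: ya- → future.
number: o- → plural.

2nd person, negative, future, plural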